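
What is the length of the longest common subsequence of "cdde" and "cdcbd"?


LCS of "cdde" and "cdcbd"
DP table:
           c    d    c    b    d
      0    0    0    0    0    0
  c   0    1    1    1    1    1
  d   0    1    2    2    2    2
  d   0    1    2    2    2    3
  e   0    1    2    2    2    3
LCS length = dp[4][5] = 3

3


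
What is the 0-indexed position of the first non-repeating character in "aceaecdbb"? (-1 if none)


Input: aceaecdbb
Character frequencies:
  'a': 2
  'b': 2
  'c': 2
  'd': 1
  'e': 2
Scanning left to right for freq == 1:
  Position 0 ('a'): freq=2, skip
  Position 1 ('c'): freq=2, skip
  Position 2 ('e'): freq=2, skip
  Position 3 ('a'): freq=2, skip
  Position 4 ('e'): freq=2, skip
  Position 5 ('c'): freq=2, skip
  Position 6 ('d'): unique! => answer = 6

6


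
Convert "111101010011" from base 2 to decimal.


Input: "111101010011" in base 2
Positional expansion:
  Digit '1' (value 1) x 2^11 = 2048
  Digit '1' (value 1) x 2^10 = 1024
  Digit '1' (value 1) x 2^9 = 512
  Digit '1' (value 1) x 2^8 = 256
  Digit '0' (value 0) x 2^7 = 0
  Digit '1' (value 1) x 2^6 = 64
  Digit '0' (value 0) x 2^5 = 0
  Digit '1' (value 1) x 2^4 = 16
  Digit '0' (value 0) x 2^3 = 0
  Digit '0' (value 0) x 2^2 = 0
  Digit '1' (value 1) x 2^1 = 2
  Digit '1' (value 1) x 2^0 = 1
Sum = 3923

3923


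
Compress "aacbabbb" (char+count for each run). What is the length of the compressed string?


Input: aacbabbb
Runs:
  'a' x 2 => "a2"
  'c' x 1 => "c1"
  'b' x 1 => "b1"
  'a' x 1 => "a1"
  'b' x 3 => "b3"
Compressed: "a2c1b1a1b3"
Compressed length: 10

10


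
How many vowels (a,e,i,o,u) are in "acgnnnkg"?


Input: acgnnnkg
Checking each character:
  'a' at position 0: vowel (running total: 1)
  'c' at position 1: consonant
  'g' at position 2: consonant
  'n' at position 3: consonant
  'n' at position 4: consonant
  'n' at position 5: consonant
  'k' at position 6: consonant
  'g' at position 7: consonant
Total vowels: 1

1


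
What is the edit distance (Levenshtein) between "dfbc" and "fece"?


Computing edit distance: "dfbc" -> "fece"
DP table:
           f    e    c    e
      0    1    2    3    4
  d   1    1    2    3    4
  f   2    1    2    3    4
  b   3    2    2    3    4
  c   4    3    3    2    3
Edit distance = dp[4][4] = 3

3


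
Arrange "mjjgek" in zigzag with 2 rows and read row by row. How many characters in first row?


Zigzag "mjjgek" into 2 rows:
Placing characters:
  'm' => row 0
  'j' => row 1
  'j' => row 0
  'g' => row 1
  'e' => row 0
  'k' => row 1
Rows:
  Row 0: "mje"
  Row 1: "jgk"
First row length: 3

3


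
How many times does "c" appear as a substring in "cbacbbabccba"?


Searching for "c" in "cbacbbabccba"
Scanning each position:
  Position 0: "c" => MATCH
  Position 1: "b" => no
  Position 2: "a" => no
  Position 3: "c" => MATCH
  Position 4: "b" => no
  Position 5: "b" => no
  Position 6: "a" => no
  Position 7: "b" => no
  Position 8: "c" => MATCH
  Position 9: "c" => MATCH
  Position 10: "b" => no
  Position 11: "a" => no
Total occurrences: 4

4


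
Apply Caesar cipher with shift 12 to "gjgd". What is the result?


Caesar cipher: shift "gjgd" by 12
  'g' (pos 6) + 12 = pos 18 = 's'
  'j' (pos 9) + 12 = pos 21 = 'v'
  'g' (pos 6) + 12 = pos 18 = 's'
  'd' (pos 3) + 12 = pos 15 = 'p'
Result: svsp

svsp


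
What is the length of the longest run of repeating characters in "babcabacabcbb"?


Input: "babcabacabcbb"
Scanning for longest run:
  Position 1 ('a'): new char, reset run to 1
  Position 2 ('b'): new char, reset run to 1
  Position 3 ('c'): new char, reset run to 1
  Position 4 ('a'): new char, reset run to 1
  Position 5 ('b'): new char, reset run to 1
  Position 6 ('a'): new char, reset run to 1
  Position 7 ('c'): new char, reset run to 1
  Position 8 ('a'): new char, reset run to 1
  Position 9 ('b'): new char, reset run to 1
  Position 10 ('c'): new char, reset run to 1
  Position 11 ('b'): new char, reset run to 1
  Position 12 ('b'): continues run of 'b', length=2
Longest run: 'b' with length 2

2


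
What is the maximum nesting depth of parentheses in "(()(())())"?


Input: "(()(())())"
Tracking depth:
  Position 0 '(': depth becomes 1
  Position 1 '(': depth becomes 2
  Position 2 ')': depth becomes 1
  Position 3 '(': depth becomes 2
  Position 4 '(': depth becomes 3
  Position 5 ')': depth becomes 2
  Position 6 ')': depth becomes 1
  Position 7 '(': depth becomes 2
  Position 8 ')': depth becomes 1
  Position 9 ')': depth becomes 0
Maximum depth reached: 3

3


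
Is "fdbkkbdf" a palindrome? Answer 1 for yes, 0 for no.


Input: fdbkkbdf
Reversed: fdbkkbdf
  Compare pos 0 ('f') with pos 7 ('f'): match
  Compare pos 1 ('d') with pos 6 ('d'): match
  Compare pos 2 ('b') with pos 5 ('b'): match
  Compare pos 3 ('k') with pos 4 ('k'): match
Result: palindrome

1


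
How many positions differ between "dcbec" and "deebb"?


Comparing "dcbec" and "deebb" position by position:
  Position 0: 'd' vs 'd' => same
  Position 1: 'c' vs 'e' => DIFFER
  Position 2: 'b' vs 'e' => DIFFER
  Position 3: 'e' vs 'b' => DIFFER
  Position 4: 'c' vs 'b' => DIFFER
Positions that differ: 4

4


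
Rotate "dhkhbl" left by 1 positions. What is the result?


Input: "dhkhbl", rotate left by 1
First 1 characters: "d"
Remaining characters: "hkhbl"
Concatenate remaining + first: "hkhbl" + "d" = "hkhbld"

hkhbld


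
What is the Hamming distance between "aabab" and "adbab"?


Comparing "aabab" and "adbab" position by position:
  Position 0: 'a' vs 'a' => same
  Position 1: 'a' vs 'd' => differ
  Position 2: 'b' vs 'b' => same
  Position 3: 'a' vs 'a' => same
  Position 4: 'b' vs 'b' => same
Total differences (Hamming distance): 1

1


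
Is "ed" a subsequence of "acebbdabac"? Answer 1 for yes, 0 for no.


Check if "ed" is a subsequence of "acebbdabac"
Greedy scan:
  Position 0 ('a'): no match needed
  Position 1 ('c'): no match needed
  Position 2 ('e'): matches sub[0] = 'e'
  Position 3 ('b'): no match needed
  Position 4 ('b'): no match needed
  Position 5 ('d'): matches sub[1] = 'd'
  Position 6 ('a'): no match needed
  Position 7 ('b'): no match needed
  Position 8 ('a'): no match needed
  Position 9 ('c'): no match needed
All 2 characters matched => is a subsequence

1


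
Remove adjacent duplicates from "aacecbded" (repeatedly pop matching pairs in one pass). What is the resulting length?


Input: aacecbded
Stack-based adjacent duplicate removal:
  Read 'a': push. Stack: a
  Read 'a': matches stack top 'a' => pop. Stack: (empty)
  Read 'c': push. Stack: c
  Read 'e': push. Stack: ce
  Read 'c': push. Stack: cec
  Read 'b': push. Stack: cecb
  Read 'd': push. Stack: cecbd
  Read 'e': push. Stack: cecbde
  Read 'd': push. Stack: cecbded
Final stack: "cecbded" (length 7)

7


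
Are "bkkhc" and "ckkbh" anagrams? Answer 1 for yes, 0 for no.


Strings: "bkkhc", "ckkbh"
Sorted first:  bchkk
Sorted second: bchkk
Sorted forms match => anagrams

1


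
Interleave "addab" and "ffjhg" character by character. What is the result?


Interleaving "addab" and "ffjhg":
  Position 0: 'a' from first, 'f' from second => "af"
  Position 1: 'd' from first, 'f' from second => "df"
  Position 2: 'd' from first, 'j' from second => "dj"
  Position 3: 'a' from first, 'h' from second => "ah"
  Position 4: 'b' from first, 'g' from second => "bg"
Result: afdfdjahbg

afdfdjahbg


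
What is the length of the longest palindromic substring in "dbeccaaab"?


Input: "dbeccaaab"
Checking substrings for palindromes:
  [5:8] "aaa" (len 3) => palindrome
  [3:5] "cc" (len 2) => palindrome
  [5:7] "aa" (len 2) => palindrome
  [6:8] "aa" (len 2) => palindrome
Longest palindromic substring: "aaa" with length 3

3


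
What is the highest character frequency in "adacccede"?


Input: adacccede
Character counts:
  'a': 2
  'c': 3
  'd': 2
  'e': 2
Maximum frequency: 3

3


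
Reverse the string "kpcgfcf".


Input: kpcgfcf
Reading characters right to left:
  Position 6: 'f'
  Position 5: 'c'
  Position 4: 'f'
  Position 3: 'g'
  Position 2: 'c'
  Position 1: 'p'
  Position 0: 'k'
Reversed: fcfgcpk

fcfgcpk


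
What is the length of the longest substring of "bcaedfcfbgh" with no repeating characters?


Input: "bcaedfcfbgh"
Sliding window (track last position of each char):
  Position 0 ('b'): window [0,0] length 1 -- new best
  Position 1 ('c'): window [0,1] length 2 -- new best
  Position 2 ('a'): window [0,2] length 3 -- new best
  Position 3 ('e'): window [0,3] length 4 -- new best
  Position 4 ('d'): window [0,4] length 5 -- new best
  Position 5 ('f'): window [0,5] length 6 -- new best
  Position 6 ('c'): repeat (last at 1), move window start to 2
  Position 6 ('c'): window [2,6] length 5
  Position 7 ('f'): repeat (last at 5), move window start to 6
  Position 7 ('f'): window [6,7] length 2
  Position 8 ('b'): window [6,8] length 3
  Position 9 ('g'): window [6,9] length 4
  Position 10 ('h'): window [6,10] length 5
Longest substring with no repeats: "bcaedf" with length 6

6


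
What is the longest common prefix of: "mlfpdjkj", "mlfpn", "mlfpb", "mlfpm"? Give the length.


Words: mlfpdjkj, mlfpn, mlfpb, mlfpm
  Position 0: all 'm' => match
  Position 1: all 'l' => match
  Position 2: all 'f' => match
  Position 3: all 'p' => match
  Position 4: ('d', 'n', 'b', 'm') => mismatch, stop
LCP = "mlfp" (length 4)

4


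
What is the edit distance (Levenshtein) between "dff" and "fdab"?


Computing edit distance: "dff" -> "fdab"
DP table:
           f    d    a    b
      0    1    2    3    4
  d   1    1    1    2    3
  f   2    1    2    2    3
  f   3    2    2    3    3
Edit distance = dp[3][4] = 3

3


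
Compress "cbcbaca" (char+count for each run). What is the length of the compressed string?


Input: cbcbaca
Runs:
  'c' x 1 => "c1"
  'b' x 1 => "b1"
  'c' x 1 => "c1"
  'b' x 1 => "b1"
  'a' x 1 => "a1"
  'c' x 1 => "c1"
  'a' x 1 => "a1"
Compressed: "c1b1c1b1a1c1a1"
Compressed length: 14

14


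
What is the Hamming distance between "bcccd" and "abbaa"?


Comparing "bcccd" and "abbaa" position by position:
  Position 0: 'b' vs 'a' => differ
  Position 1: 'c' vs 'b' => differ
  Position 2: 'c' vs 'b' => differ
  Position 3: 'c' vs 'a' => differ
  Position 4: 'd' vs 'a' => differ
Total differences (Hamming distance): 5

5


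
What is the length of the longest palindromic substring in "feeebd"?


Input: "feeebd"
Checking substrings for palindromes:
  [1:4] "eee" (len 3) => palindrome
  [1:3] "ee" (len 2) => palindrome
  [2:4] "ee" (len 2) => palindrome
Longest palindromic substring: "eee" with length 3

3


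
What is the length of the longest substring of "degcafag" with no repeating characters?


Input: "degcafag"
Sliding window (track last position of each char):
  Position 0 ('d'): window [0,0] length 1 -- new best
  Position 1 ('e'): window [0,1] length 2 -- new best
  Position 2 ('g'): window [0,2] length 3 -- new best
  Position 3 ('c'): window [0,3] length 4 -- new best
  Position 4 ('a'): window [0,4] length 5 -- new best
  Position 5 ('f'): window [0,5] length 6 -- new best
  Position 6 ('a'): repeat (last at 4), move window start to 5
  Position 6 ('a'): window [5,6] length 2
  Position 7 ('g'): window [5,7] length 3
Longest substring with no repeats: "degcaf" with length 6

6


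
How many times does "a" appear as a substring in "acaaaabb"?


Searching for "a" in "acaaaabb"
Scanning each position:
  Position 0: "a" => MATCH
  Position 1: "c" => no
  Position 2: "a" => MATCH
  Position 3: "a" => MATCH
  Position 4: "a" => MATCH
  Position 5: "a" => MATCH
  Position 6: "b" => no
  Position 7: "b" => no
Total occurrences: 5

5


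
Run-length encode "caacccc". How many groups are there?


Input: caacccc
Scanning for consecutive runs:
  Group 1: 'c' x 1 (positions 0-0)
  Group 2: 'a' x 2 (positions 1-2)
  Group 3: 'c' x 4 (positions 3-6)
Total groups: 3

3


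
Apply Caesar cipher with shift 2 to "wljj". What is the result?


Caesar cipher: shift "wljj" by 2
  'w' (pos 22) + 2 = pos 24 = 'y'
  'l' (pos 11) + 2 = pos 13 = 'n'
  'j' (pos 9) + 2 = pos 11 = 'l'
  'j' (pos 9) + 2 = pos 11 = 'l'
Result: ynll

ynll


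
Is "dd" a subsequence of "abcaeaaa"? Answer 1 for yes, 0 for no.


Check if "dd" is a subsequence of "abcaeaaa"
Greedy scan:
  Position 0 ('a'): no match needed
  Position 1 ('b'): no match needed
  Position 2 ('c'): no match needed
  Position 3 ('a'): no match needed
  Position 4 ('e'): no match needed
  Position 5 ('a'): no match needed
  Position 6 ('a'): no match needed
  Position 7 ('a'): no match needed
Only matched 0/2 characters => not a subsequence

0


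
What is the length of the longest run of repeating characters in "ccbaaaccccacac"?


Input: "ccbaaaccccacac"
Scanning for longest run:
  Position 1 ('c'): continues run of 'c', length=2
  Position 2 ('b'): new char, reset run to 1
  Position 3 ('a'): new char, reset run to 1
  Position 4 ('a'): continues run of 'a', length=2
  Position 5 ('a'): continues run of 'a', length=3
  Position 6 ('c'): new char, reset run to 1
  Position 7 ('c'): continues run of 'c', length=2
  Position 8 ('c'): continues run of 'c', length=3
  Position 9 ('c'): continues run of 'c', length=4
  Position 10 ('a'): new char, reset run to 1
  Position 11 ('c'): new char, reset run to 1
  Position 12 ('a'): new char, reset run to 1
  Position 13 ('c'): new char, reset run to 1
Longest run: 'c' with length 4

4


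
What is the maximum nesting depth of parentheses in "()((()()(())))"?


Input: "()((()()(())))"
Tracking depth:
  Position 0 '(': depth becomes 1
  Position 1 ')': depth becomes 0
  Position 2 '(': depth becomes 1
  Position 3 '(': depth becomes 2
  Position 4 '(': depth becomes 3
  Position 5 ')': depth becomes 2
  Position 6 '(': depth becomes 3
  Position 7 ')': depth becomes 2
  Position 8 '(': depth becomes 3
  Position 9 '(': depth becomes 4
  Position 10 ')': depth becomes 3
  Position 11 ')': depth becomes 2
  Position 12 ')': depth becomes 1
  Position 13 ')': depth becomes 0
Maximum depth reached: 4

4


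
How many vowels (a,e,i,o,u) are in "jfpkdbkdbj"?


Input: jfpkdbkdbj
Checking each character:
  'j' at position 0: consonant
  'f' at position 1: consonant
  'p' at position 2: consonant
  'k' at position 3: consonant
  'd' at position 4: consonant
  'b' at position 5: consonant
  'k' at position 6: consonant
  'd' at position 7: consonant
  'b' at position 8: consonant
  'j' at position 9: consonant
Total vowels: 0

0


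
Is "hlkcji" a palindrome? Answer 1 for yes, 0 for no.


Input: hlkcji
Reversed: ijcklh
  Compare pos 0 ('h') with pos 5 ('i'): MISMATCH
  Compare pos 1 ('l') with pos 4 ('j'): MISMATCH
  Compare pos 2 ('k') with pos 3 ('c'): MISMATCH
Result: not a palindrome

0


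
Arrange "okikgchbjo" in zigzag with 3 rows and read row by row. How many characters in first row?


Zigzag "okikgchbjo" into 3 rows:
Placing characters:
  'o' => row 0
  'k' => row 1
  'i' => row 2
  'k' => row 1
  'g' => row 0
  'c' => row 1
  'h' => row 2
  'b' => row 1
  'j' => row 0
  'o' => row 1
Rows:
  Row 0: "ogj"
  Row 1: "kkcbo"
  Row 2: "ih"
First row length: 3

3


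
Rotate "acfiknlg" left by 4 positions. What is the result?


Input: "acfiknlg", rotate left by 4
First 4 characters: "acfi"
Remaining characters: "knlg"
Concatenate remaining + first: "knlg" + "acfi" = "knlgacfi"

knlgacfi


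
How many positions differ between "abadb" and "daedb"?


Comparing "abadb" and "daedb" position by position:
  Position 0: 'a' vs 'd' => DIFFER
  Position 1: 'b' vs 'a' => DIFFER
  Position 2: 'a' vs 'e' => DIFFER
  Position 3: 'd' vs 'd' => same
  Position 4: 'b' vs 'b' => same
Positions that differ: 3

3


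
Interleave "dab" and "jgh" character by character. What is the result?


Interleaving "dab" and "jgh":
  Position 0: 'd' from first, 'j' from second => "dj"
  Position 1: 'a' from first, 'g' from second => "ag"
  Position 2: 'b' from first, 'h' from second => "bh"
Result: djagbh

djagbh


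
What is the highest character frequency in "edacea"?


Input: edacea
Character counts:
  'a': 2
  'c': 1
  'd': 1
  'e': 2
Maximum frequency: 2

2


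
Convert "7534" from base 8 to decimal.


Input: "7534" in base 8
Positional expansion:
  Digit '7' (value 7) x 8^3 = 3584
  Digit '5' (value 5) x 8^2 = 320
  Digit '3' (value 3) x 8^1 = 24
  Digit '4' (value 4) x 8^0 = 4
Sum = 3932

3932


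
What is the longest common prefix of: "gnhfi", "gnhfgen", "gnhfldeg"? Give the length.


Words: gnhfi, gnhfgen, gnhfldeg
  Position 0: all 'g' => match
  Position 1: all 'n' => match
  Position 2: all 'h' => match
  Position 3: all 'f' => match
  Position 4: ('i', 'g', 'l') => mismatch, stop
LCP = "gnhf" (length 4)

4


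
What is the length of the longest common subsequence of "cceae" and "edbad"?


LCS of "cceae" and "edbad"
DP table:
           e    d    b    a    d
      0    0    0    0    0    0
  c   0    0    0    0    0    0
  c   0    0    0    0    0    0
  e   0    1    1    1    1    1
  a   0    1    1    1    2    2
  e   0    1    1    1    2    2
LCS length = dp[5][5] = 2

2


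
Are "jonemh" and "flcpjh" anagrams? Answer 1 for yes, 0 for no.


Strings: "jonemh", "flcpjh"
Sorted first:  ehjmno
Sorted second: cfhjlp
Differ at position 0: 'e' vs 'c' => not anagrams

0


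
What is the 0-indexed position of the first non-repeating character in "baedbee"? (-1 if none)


Input: baedbee
Character frequencies:
  'a': 1
  'b': 2
  'd': 1
  'e': 3
Scanning left to right for freq == 1:
  Position 0 ('b'): freq=2, skip
  Position 1 ('a'): unique! => answer = 1

1


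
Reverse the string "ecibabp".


Input: ecibabp
Reading characters right to left:
  Position 6: 'p'
  Position 5: 'b'
  Position 4: 'a'
  Position 3: 'b'
  Position 2: 'i'
  Position 1: 'c'
  Position 0: 'e'
Reversed: pbabice

pbabice


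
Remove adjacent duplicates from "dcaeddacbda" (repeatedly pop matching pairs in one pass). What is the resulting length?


Input: dcaeddacbda
Stack-based adjacent duplicate removal:
  Read 'd': push. Stack: d
  Read 'c': push. Stack: dc
  Read 'a': push. Stack: dca
  Read 'e': push. Stack: dcae
  Read 'd': push. Stack: dcaed
  Read 'd': matches stack top 'd' => pop. Stack: dcae
  Read 'a': push. Stack: dcaea
  Read 'c': push. Stack: dcaeac
  Read 'b': push. Stack: dcaeacb
  Read 'd': push. Stack: dcaeacbd
  Read 'a': push. Stack: dcaeacbda
Final stack: "dcaeacbda" (length 9)

9


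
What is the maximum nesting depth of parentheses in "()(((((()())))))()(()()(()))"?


Input: "()(((((()())))))()(()()(()))"
Tracking depth:
  Position 0 '(': depth becomes 1
  Position 1 ')': depth becomes 0
  Position 2 '(': depth becomes 1
  Position 3 '(': depth becomes 2
  Position 4 '(': depth becomes 3
  Position 5 '(': depth becomes 4
  Position 6 '(': depth becomes 5
  Position 7 '(': depth becomes 6
  Position 8 ')': depth becomes 5
  Position 9 '(': depth becomes 6
  Position 10 ')': depth becomes 5
  Position 11 ')': depth becomes 4
  Position 12 ')': depth becomes 3
  Position 13 ')': depth becomes 2
  Position 14 ')': depth becomes 1
  Position 15 ')': depth becomes 0
  Position 16 '(': depth becomes 1
  Position 17 ')': depth becomes 0
  Position 18 '(': depth becomes 1
  Position 19 '(': depth becomes 2
  Position 20 ')': depth becomes 1
  Position 21 '(': depth becomes 2
  Position 22 ')': depth becomes 1
  Position 23 '(': depth becomes 2
  Position 24 '(': depth becomes 3
  Position 25 ')': depth becomes 2
  Position 26 ')': depth becomes 1
  Position 27 ')': depth becomes 0
Maximum depth reached: 6

6


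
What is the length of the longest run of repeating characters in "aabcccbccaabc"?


Input: "aabcccbccaabc"
Scanning for longest run:
  Position 1 ('a'): continues run of 'a', length=2
  Position 2 ('b'): new char, reset run to 1
  Position 3 ('c'): new char, reset run to 1
  Position 4 ('c'): continues run of 'c', length=2
  Position 5 ('c'): continues run of 'c', length=3
  Position 6 ('b'): new char, reset run to 1
  Position 7 ('c'): new char, reset run to 1
  Position 8 ('c'): continues run of 'c', length=2
  Position 9 ('a'): new char, reset run to 1
  Position 10 ('a'): continues run of 'a', length=2
  Position 11 ('b'): new char, reset run to 1
  Position 12 ('c'): new char, reset run to 1
Longest run: 'c' with length 3

3


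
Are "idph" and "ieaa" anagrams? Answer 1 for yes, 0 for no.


Strings: "idph", "ieaa"
Sorted first:  dhip
Sorted second: aaei
Differ at position 0: 'd' vs 'a' => not anagrams

0


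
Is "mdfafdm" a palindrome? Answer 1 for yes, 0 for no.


Input: mdfafdm
Reversed: mdfafdm
  Compare pos 0 ('m') with pos 6 ('m'): match
  Compare pos 1 ('d') with pos 5 ('d'): match
  Compare pos 2 ('f') with pos 4 ('f'): match
Result: palindrome

1


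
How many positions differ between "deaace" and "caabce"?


Comparing "deaace" and "caabce" position by position:
  Position 0: 'd' vs 'c' => DIFFER
  Position 1: 'e' vs 'a' => DIFFER
  Position 2: 'a' vs 'a' => same
  Position 3: 'a' vs 'b' => DIFFER
  Position 4: 'c' vs 'c' => same
  Position 5: 'e' vs 'e' => same
Positions that differ: 3

3


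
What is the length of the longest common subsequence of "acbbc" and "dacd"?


LCS of "acbbc" and "dacd"
DP table:
           d    a    c    d
      0    0    0    0    0
  a   0    0    1    1    1
  c   0    0    1    2    2
  b   0    0    1    2    2
  b   0    0    1    2    2
  c   0    0    1    2    2
LCS length = dp[5][4] = 2

2


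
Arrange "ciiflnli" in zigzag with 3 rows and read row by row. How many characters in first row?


Zigzag "ciiflnli" into 3 rows:
Placing characters:
  'c' => row 0
  'i' => row 1
  'i' => row 2
  'f' => row 1
  'l' => row 0
  'n' => row 1
  'l' => row 2
  'i' => row 1
Rows:
  Row 0: "cl"
  Row 1: "ifni"
  Row 2: "il"
First row length: 2

2


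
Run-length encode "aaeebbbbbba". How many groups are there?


Input: aaeebbbbbba
Scanning for consecutive runs:
  Group 1: 'a' x 2 (positions 0-1)
  Group 2: 'e' x 2 (positions 2-3)
  Group 3: 'b' x 6 (positions 4-9)
  Group 4: 'a' x 1 (positions 10-10)
Total groups: 4

4


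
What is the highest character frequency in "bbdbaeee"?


Input: bbdbaeee
Character counts:
  'a': 1
  'b': 3
  'd': 1
  'e': 3
Maximum frequency: 3

3


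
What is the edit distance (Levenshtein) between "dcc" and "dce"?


Computing edit distance: "dcc" -> "dce"
DP table:
           d    c    e
      0    1    2    3
  d   1    0    1    2
  c   2    1    0    1
  c   3    2    1    1
Edit distance = dp[3][3] = 1

1


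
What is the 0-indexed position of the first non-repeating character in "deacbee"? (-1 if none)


Input: deacbee
Character frequencies:
  'a': 1
  'b': 1
  'c': 1
  'd': 1
  'e': 3
Scanning left to right for freq == 1:
  Position 0 ('d'): unique! => answer = 0

0


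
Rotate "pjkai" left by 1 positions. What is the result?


Input: "pjkai", rotate left by 1
First 1 characters: "p"
Remaining characters: "jkai"
Concatenate remaining + first: "jkai" + "p" = "jkaip"

jkaip


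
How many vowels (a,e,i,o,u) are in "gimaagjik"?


Input: gimaagjik
Checking each character:
  'g' at position 0: consonant
  'i' at position 1: vowel (running total: 1)
  'm' at position 2: consonant
  'a' at position 3: vowel (running total: 2)
  'a' at position 4: vowel (running total: 3)
  'g' at position 5: consonant
  'j' at position 6: consonant
  'i' at position 7: vowel (running total: 4)
  'k' at position 8: consonant
Total vowels: 4

4


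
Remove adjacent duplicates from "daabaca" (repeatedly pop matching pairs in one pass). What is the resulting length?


Input: daabaca
Stack-based adjacent duplicate removal:
  Read 'd': push. Stack: d
  Read 'a': push. Stack: da
  Read 'a': matches stack top 'a' => pop. Stack: d
  Read 'b': push. Stack: db
  Read 'a': push. Stack: dba
  Read 'c': push. Stack: dbac
  Read 'a': push. Stack: dbaca
Final stack: "dbaca" (length 5)

5


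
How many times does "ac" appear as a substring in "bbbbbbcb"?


Searching for "ac" in "bbbbbbcb"
Scanning each position:
  Position 0: "bb" => no
  Position 1: "bb" => no
  Position 2: "bb" => no
  Position 3: "bb" => no
  Position 4: "bb" => no
  Position 5: "bc" => no
  Position 6: "cb" => no
Total occurrences: 0

0


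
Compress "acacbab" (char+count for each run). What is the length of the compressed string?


Input: acacbab
Runs:
  'a' x 1 => "a1"
  'c' x 1 => "c1"
  'a' x 1 => "a1"
  'c' x 1 => "c1"
  'b' x 1 => "b1"
  'a' x 1 => "a1"
  'b' x 1 => "b1"
Compressed: "a1c1a1c1b1a1b1"
Compressed length: 14

14


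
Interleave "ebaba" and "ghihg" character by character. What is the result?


Interleaving "ebaba" and "ghihg":
  Position 0: 'e' from first, 'g' from second => "eg"
  Position 1: 'b' from first, 'h' from second => "bh"
  Position 2: 'a' from first, 'i' from second => "ai"
  Position 3: 'b' from first, 'h' from second => "bh"
  Position 4: 'a' from first, 'g' from second => "ag"
Result: egbhaibhag

egbhaibhag


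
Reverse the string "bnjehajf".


Input: bnjehajf
Reading characters right to left:
  Position 7: 'f'
  Position 6: 'j'
  Position 5: 'a'
  Position 4: 'h'
  Position 3: 'e'
  Position 2: 'j'
  Position 1: 'n'
  Position 0: 'b'
Reversed: fjahejnb

fjahejnb


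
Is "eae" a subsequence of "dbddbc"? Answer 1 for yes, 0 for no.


Check if "eae" is a subsequence of "dbddbc"
Greedy scan:
  Position 0 ('d'): no match needed
  Position 1 ('b'): no match needed
  Position 2 ('d'): no match needed
  Position 3 ('d'): no match needed
  Position 4 ('b'): no match needed
  Position 5 ('c'): no match needed
Only matched 0/3 characters => not a subsequence

0


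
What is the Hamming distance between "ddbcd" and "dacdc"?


Comparing "ddbcd" and "dacdc" position by position:
  Position 0: 'd' vs 'd' => same
  Position 1: 'd' vs 'a' => differ
  Position 2: 'b' vs 'c' => differ
  Position 3: 'c' vs 'd' => differ
  Position 4: 'd' vs 'c' => differ
Total differences (Hamming distance): 4

4


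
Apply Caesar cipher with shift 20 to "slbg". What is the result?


Caesar cipher: shift "slbg" by 20
  's' (pos 18) + 20 = pos 12 = 'm'
  'l' (pos 11) + 20 = pos 5 = 'f'
  'b' (pos 1) + 20 = pos 21 = 'v'
  'g' (pos 6) + 20 = pos 0 = 'a'
Result: mfva

mfva


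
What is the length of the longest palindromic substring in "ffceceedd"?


Input: "ffceceedd"
Checking substrings for palindromes:
  [2:5] "cec" (len 3) => palindrome
  [3:6] "ece" (len 3) => palindrome
  [0:2] "ff" (len 2) => palindrome
  [5:7] "ee" (len 2) => palindrome
  [7:9] "dd" (len 2) => palindrome
Longest palindromic substring: "cec" with length 3

3


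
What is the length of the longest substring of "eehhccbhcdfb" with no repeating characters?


Input: "eehhccbhcdfb"
Sliding window (track last position of each char):
  Position 0 ('e'): window [0,0] length 1 -- new best
  Position 1 ('e'): repeat (last at 0), move window start to 1
  Position 1 ('e'): window [1,1] length 1
  Position 2 ('h'): window [1,2] length 2 -- new best
  Position 3 ('h'): repeat (last at 2), move window start to 3
  Position 3 ('h'): window [3,3] length 1
  Position 4 ('c'): window [3,4] length 2
  Position 5 ('c'): repeat (last at 4), move window start to 5
  Position 5 ('c'): window [5,5] length 1
  Position 6 ('b'): window [5,6] length 2
  Position 7 ('h'): window [5,7] length 3 -- new best
  Position 8 ('c'): repeat (last at 5), move window start to 6
  Position 8 ('c'): window [6,8] length 3
  Position 9 ('d'): window [6,9] length 4 -- new best
  Position 10 ('f'): window [6,10] length 5 -- new best
  Position 11 ('b'): repeat (last at 6), move window start to 7
  Position 11 ('b'): window [7,11] length 5
Longest substring with no repeats: "bhcdf" with length 5

5


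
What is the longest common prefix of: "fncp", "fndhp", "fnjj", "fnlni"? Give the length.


Words: fncp, fndhp, fnjj, fnlni
  Position 0: all 'f' => match
  Position 1: all 'n' => match
  Position 2: ('c', 'd', 'j', 'l') => mismatch, stop
LCP = "fn" (length 2)

2


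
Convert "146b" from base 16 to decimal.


Input: "146b" in base 16
Positional expansion:
  Digit '1' (value 1) x 16^3 = 4096
  Digit '4' (value 4) x 16^2 = 1024
  Digit '6' (value 6) x 16^1 = 96
  Digit 'b' (value 11) x 16^0 = 11
Sum = 5227

5227


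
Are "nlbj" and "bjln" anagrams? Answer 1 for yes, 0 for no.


Strings: "nlbj", "bjln"
Sorted first:  bjln
Sorted second: bjln
Sorted forms match => anagrams

1


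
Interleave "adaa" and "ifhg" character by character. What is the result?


Interleaving "adaa" and "ifhg":
  Position 0: 'a' from first, 'i' from second => "ai"
  Position 1: 'd' from first, 'f' from second => "df"
  Position 2: 'a' from first, 'h' from second => "ah"
  Position 3: 'a' from first, 'g' from second => "ag"
Result: aidfahag

aidfahag


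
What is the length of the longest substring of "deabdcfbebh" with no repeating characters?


Input: "deabdcfbebh"
Sliding window (track last position of each char):
  Position 0 ('d'): window [0,0] length 1 -- new best
  Position 1 ('e'): window [0,1] length 2 -- new best
  Position 2 ('a'): window [0,2] length 3 -- new best
  Position 3 ('b'): window [0,3] length 4 -- new best
  Position 4 ('d'): repeat (last at 0), move window start to 1
  Position 4 ('d'): window [1,4] length 4
  Position 5 ('c'): window [1,5] length 5 -- new best
  Position 6 ('f'): window [1,6] length 6 -- new best
  Position 7 ('b'): repeat (last at 3), move window start to 4
  Position 7 ('b'): window [4,7] length 4
  Position 8 ('e'): window [4,8] length 5
  Position 9 ('b'): repeat (last at 7), move window start to 8
  Position 9 ('b'): window [8,9] length 2
  Position 10 ('h'): window [8,10] length 3
Longest substring with no repeats: "eabdcf" with length 6

6


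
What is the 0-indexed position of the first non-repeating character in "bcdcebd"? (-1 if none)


Input: bcdcebd
Character frequencies:
  'b': 2
  'c': 2
  'd': 2
  'e': 1
Scanning left to right for freq == 1:
  Position 0 ('b'): freq=2, skip
  Position 1 ('c'): freq=2, skip
  Position 2 ('d'): freq=2, skip
  Position 3 ('c'): freq=2, skip
  Position 4 ('e'): unique! => answer = 4

4


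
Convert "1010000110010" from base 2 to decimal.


Input: "1010000110010" in base 2
Positional expansion:
  Digit '1' (value 1) x 2^12 = 4096
  Digit '0' (value 0) x 2^11 = 0
  Digit '1' (value 1) x 2^10 = 1024
  Digit '0' (value 0) x 2^9 = 0
  Digit '0' (value 0) x 2^8 = 0
  Digit '0' (value 0) x 2^7 = 0
  Digit '0' (value 0) x 2^6 = 0
  Digit '1' (value 1) x 2^5 = 32
  Digit '1' (value 1) x 2^4 = 16
  Digit '0' (value 0) x 2^3 = 0
  Digit '0' (value 0) x 2^2 = 0
  Digit '1' (value 1) x 2^1 = 2
  Digit '0' (value 0) x 2^0 = 0
Sum = 5170

5170


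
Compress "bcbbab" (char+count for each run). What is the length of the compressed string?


Input: bcbbab
Runs:
  'b' x 1 => "b1"
  'c' x 1 => "c1"
  'b' x 2 => "b2"
  'a' x 1 => "a1"
  'b' x 1 => "b1"
Compressed: "b1c1b2a1b1"
Compressed length: 10

10


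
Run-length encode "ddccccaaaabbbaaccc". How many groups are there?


Input: ddccccaaaabbbaaccc
Scanning for consecutive runs:
  Group 1: 'd' x 2 (positions 0-1)
  Group 2: 'c' x 4 (positions 2-5)
  Group 3: 'a' x 4 (positions 6-9)
  Group 4: 'b' x 3 (positions 10-12)
  Group 5: 'a' x 2 (positions 13-14)
  Group 6: 'c' x 3 (positions 15-17)
Total groups: 6

6


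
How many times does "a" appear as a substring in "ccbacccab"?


Searching for "a" in "ccbacccab"
Scanning each position:
  Position 0: "c" => no
  Position 1: "c" => no
  Position 2: "b" => no
  Position 3: "a" => MATCH
  Position 4: "c" => no
  Position 5: "c" => no
  Position 6: "c" => no
  Position 7: "a" => MATCH
  Position 8: "b" => no
Total occurrences: 2

2


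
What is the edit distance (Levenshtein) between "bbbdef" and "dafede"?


Computing edit distance: "bbbdef" -> "dafede"
DP table:
           d    a    f    e    d    e
      0    1    2    3    4    5    6
  b   1    1    2    3    4    5    6
  b   2    2    2    3    4    5    6
  b   3    3    3    3    4    5    6
  d   4    3    4    4    4    4    5
  e   5    4    4    5    4    5    4
  f   6    5    5    4    5    5    5
Edit distance = dp[6][6] = 5

5


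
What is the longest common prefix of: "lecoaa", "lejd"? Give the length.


Words: lecoaa, lejd
  Position 0: all 'l' => match
  Position 1: all 'e' => match
  Position 2: ('c', 'j') => mismatch, stop
LCP = "le" (length 2)

2


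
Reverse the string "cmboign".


Input: cmboign
Reading characters right to left:
  Position 6: 'n'
  Position 5: 'g'
  Position 4: 'i'
  Position 3: 'o'
  Position 2: 'b'
  Position 1: 'm'
  Position 0: 'c'
Reversed: ngiobmc

ngiobmc


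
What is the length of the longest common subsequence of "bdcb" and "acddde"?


LCS of "bdcb" and "acddde"
DP table:
           a    c    d    d    d    e
      0    0    0    0    0    0    0
  b   0    0    0    0    0    0    0
  d   0    0    0    1    1    1    1
  c   0    0    1    1    1    1    1
  b   0    0    1    1    1    1    1
LCS length = dp[4][6] = 1

1


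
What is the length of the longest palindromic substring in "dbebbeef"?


Input: "dbebbeef"
Checking substrings for palindromes:
  [2:6] "ebbe" (len 4) => palindrome
  [1:4] "beb" (len 3) => palindrome
  [3:5] "bb" (len 2) => palindrome
  [5:7] "ee" (len 2) => palindrome
Longest palindromic substring: "ebbe" with length 4

4


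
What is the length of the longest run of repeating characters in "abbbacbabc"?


Input: "abbbacbabc"
Scanning for longest run:
  Position 1 ('b'): new char, reset run to 1
  Position 2 ('b'): continues run of 'b', length=2
  Position 3 ('b'): continues run of 'b', length=3
  Position 4 ('a'): new char, reset run to 1
  Position 5 ('c'): new char, reset run to 1
  Position 6 ('b'): new char, reset run to 1
  Position 7 ('a'): new char, reset run to 1
  Position 8 ('b'): new char, reset run to 1
  Position 9 ('c'): new char, reset run to 1
Longest run: 'b' with length 3

3


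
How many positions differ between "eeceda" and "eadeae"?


Comparing "eeceda" and "eadeae" position by position:
  Position 0: 'e' vs 'e' => same
  Position 1: 'e' vs 'a' => DIFFER
  Position 2: 'c' vs 'd' => DIFFER
  Position 3: 'e' vs 'e' => same
  Position 4: 'd' vs 'a' => DIFFER
  Position 5: 'a' vs 'e' => DIFFER
Positions that differ: 4

4


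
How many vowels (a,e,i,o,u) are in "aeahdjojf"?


Input: aeahdjojf
Checking each character:
  'a' at position 0: vowel (running total: 1)
  'e' at position 1: vowel (running total: 2)
  'a' at position 2: vowel (running total: 3)
  'h' at position 3: consonant
  'd' at position 4: consonant
  'j' at position 5: consonant
  'o' at position 6: vowel (running total: 4)
  'j' at position 7: consonant
  'f' at position 8: consonant
Total vowels: 4

4


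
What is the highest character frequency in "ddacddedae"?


Input: ddacddedae
Character counts:
  'a': 2
  'c': 1
  'd': 5
  'e': 2
Maximum frequency: 5

5


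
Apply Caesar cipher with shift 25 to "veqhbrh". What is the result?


Caesar cipher: shift "veqhbrh" by 25
  'v' (pos 21) + 25 = pos 20 = 'u'
  'e' (pos 4) + 25 = pos 3 = 'd'
  'q' (pos 16) + 25 = pos 15 = 'p'
  'h' (pos 7) + 25 = pos 6 = 'g'
  'b' (pos 1) + 25 = pos 0 = 'a'
  'r' (pos 17) + 25 = pos 16 = 'q'
  'h' (pos 7) + 25 = pos 6 = 'g'
Result: udpgaqg

udpgaqg


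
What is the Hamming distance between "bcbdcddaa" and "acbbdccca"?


Comparing "bcbdcddaa" and "acbbdccca" position by position:
  Position 0: 'b' vs 'a' => differ
  Position 1: 'c' vs 'c' => same
  Position 2: 'b' vs 'b' => same
  Position 3: 'd' vs 'b' => differ
  Position 4: 'c' vs 'd' => differ
  Position 5: 'd' vs 'c' => differ
  Position 6: 'd' vs 'c' => differ
  Position 7: 'a' vs 'c' => differ
  Position 8: 'a' vs 'a' => same
Total differences (Hamming distance): 6

6


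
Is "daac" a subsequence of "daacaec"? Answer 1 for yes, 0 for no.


Check if "daac" is a subsequence of "daacaec"
Greedy scan:
  Position 0 ('d'): matches sub[0] = 'd'
  Position 1 ('a'): matches sub[1] = 'a'
  Position 2 ('a'): matches sub[2] = 'a'
  Position 3 ('c'): matches sub[3] = 'c'
  Position 4 ('a'): no match needed
  Position 5 ('e'): no match needed
  Position 6 ('c'): no match needed
All 4 characters matched => is a subsequence

1


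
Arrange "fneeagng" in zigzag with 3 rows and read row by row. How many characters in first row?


Zigzag "fneeagng" into 3 rows:
Placing characters:
  'f' => row 0
  'n' => row 1
  'e' => row 2
  'e' => row 1
  'a' => row 0
  'g' => row 1
  'n' => row 2
  'g' => row 1
Rows:
  Row 0: "fa"
  Row 1: "negg"
  Row 2: "en"
First row length: 2

2


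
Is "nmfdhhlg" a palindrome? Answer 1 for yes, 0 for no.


Input: nmfdhhlg
Reversed: glhhdfmn
  Compare pos 0 ('n') with pos 7 ('g'): MISMATCH
  Compare pos 1 ('m') with pos 6 ('l'): MISMATCH
  Compare pos 2 ('f') with pos 5 ('h'): MISMATCH
  Compare pos 3 ('d') with pos 4 ('h'): MISMATCH
Result: not a palindrome

0


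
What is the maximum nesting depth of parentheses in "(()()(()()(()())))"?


Input: "(()()(()()(()())))"
Tracking depth:
  Position 0 '(': depth becomes 1
  Position 1 '(': depth becomes 2
  Position 2 ')': depth becomes 1
  Position 3 '(': depth becomes 2
  Position 4 ')': depth becomes 1
  Position 5 '(': depth becomes 2
  Position 6 '(': depth becomes 3
  Position 7 ')': depth becomes 2
  Position 8 '(': depth becomes 3
  Position 9 ')': depth becomes 2
  Position 10 '(': depth becomes 3
  Position 11 '(': depth becomes 4
  Position 12 ')': depth becomes 3
  Position 13 '(': depth becomes 4
  Position 14 ')': depth becomes 3
  Position 15 ')': depth becomes 2
  Position 16 ')': depth becomes 1
  Position 17 ')': depth becomes 0
Maximum depth reached: 4

4


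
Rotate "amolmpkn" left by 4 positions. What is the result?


Input: "amolmpkn", rotate left by 4
First 4 characters: "amol"
Remaining characters: "mpkn"
Concatenate remaining + first: "mpkn" + "amol" = "mpknamol"

mpknamol


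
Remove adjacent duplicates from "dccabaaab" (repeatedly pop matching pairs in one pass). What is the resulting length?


Input: dccabaaab
Stack-based adjacent duplicate removal:
  Read 'd': push. Stack: d
  Read 'c': push. Stack: dc
  Read 'c': matches stack top 'c' => pop. Stack: d
  Read 'a': push. Stack: da
  Read 'b': push. Stack: dab
  Read 'a': push. Stack: daba
  Read 'a': matches stack top 'a' => pop. Stack: dab
  Read 'a': push. Stack: daba
  Read 'b': push. Stack: dabab
Final stack: "dabab" (length 5)

5


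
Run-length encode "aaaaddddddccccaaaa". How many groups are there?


Input: aaaaddddddccccaaaa
Scanning for consecutive runs:
  Group 1: 'a' x 4 (positions 0-3)
  Group 2: 'd' x 6 (positions 4-9)
  Group 3: 'c' x 4 (positions 10-13)
  Group 4: 'a' x 4 (positions 14-17)
Total groups: 4

4


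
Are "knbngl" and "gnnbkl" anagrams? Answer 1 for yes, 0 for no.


Strings: "knbngl", "gnnbkl"
Sorted first:  bgklnn
Sorted second: bgklnn
Sorted forms match => anagrams

1


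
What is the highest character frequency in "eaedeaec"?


Input: eaedeaec
Character counts:
  'a': 2
  'c': 1
  'd': 1
  'e': 4
Maximum frequency: 4

4


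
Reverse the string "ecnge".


Input: ecnge
Reading characters right to left:
  Position 4: 'e'
  Position 3: 'g'
  Position 2: 'n'
  Position 1: 'c'
  Position 0: 'e'
Reversed: egnce

egnce


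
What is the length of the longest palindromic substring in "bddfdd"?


Input: "bddfdd"
Checking substrings for palindromes:
  [1:6] "ddfdd" (len 5) => palindrome
  [2:5] "dfd" (len 3) => palindrome
  [1:3] "dd" (len 2) => palindrome
  [4:6] "dd" (len 2) => palindrome
Longest palindromic substring: "ddfdd" with length 5

5


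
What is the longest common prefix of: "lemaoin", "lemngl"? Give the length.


Words: lemaoin, lemngl
  Position 0: all 'l' => match
  Position 1: all 'e' => match
  Position 2: all 'm' => match
  Position 3: ('a', 'n') => mismatch, stop
LCP = "lem" (length 3)

3


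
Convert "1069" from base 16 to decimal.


Input: "1069" in base 16
Positional expansion:
  Digit '1' (value 1) x 16^3 = 4096
  Digit '0' (value 0) x 16^2 = 0
  Digit '6' (value 6) x 16^1 = 96
  Digit '9' (value 9) x 16^0 = 9
Sum = 4201

4201
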